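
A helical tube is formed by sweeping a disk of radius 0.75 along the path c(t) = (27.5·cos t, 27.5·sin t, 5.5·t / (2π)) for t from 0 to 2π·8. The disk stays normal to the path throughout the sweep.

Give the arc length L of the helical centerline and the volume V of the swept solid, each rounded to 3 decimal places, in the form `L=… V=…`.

2πR = 2π·27.5 = 172.787596
per-turn = √(172.787596² + 5.5²) = √(29855.5533 + 30.25) = √29885.8033 = 172.875109
L = 8 × 172.875109 = 1383.000872
V = π·0.75² × L = 1.767146 × 1383.000872 = 2443.964276

L=1383.001 V=2443.964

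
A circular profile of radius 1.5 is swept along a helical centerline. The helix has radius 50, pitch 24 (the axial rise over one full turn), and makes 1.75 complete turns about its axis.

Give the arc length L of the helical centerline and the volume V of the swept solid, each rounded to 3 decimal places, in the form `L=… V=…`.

L=551.381 V=3897.480

2πR = 2π·50 = 314.159265
per-turn = √(314.159265² + 24²) = √(98696.0440 + 576) = √99272.0440 = 315.074664
L = 1.75 × 315.074664 = 551.380662
V = π·1.5² × L = 7.068583 × 551.380662 = 3897.480236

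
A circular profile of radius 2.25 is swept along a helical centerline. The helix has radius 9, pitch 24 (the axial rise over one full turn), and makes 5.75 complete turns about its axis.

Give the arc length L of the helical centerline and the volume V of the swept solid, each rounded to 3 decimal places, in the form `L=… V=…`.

2πR = 2π·9 = 56.548668
per-turn = √(56.548668² + 24²) = √(3197.7518 + 576) = √3773.7518 = 61.430870
L = 5.75 × 61.430870 = 353.227504
V = π·2.25² × L = 15.904313 × 353.227504 = 5617.840720

L=353.228 V=5617.841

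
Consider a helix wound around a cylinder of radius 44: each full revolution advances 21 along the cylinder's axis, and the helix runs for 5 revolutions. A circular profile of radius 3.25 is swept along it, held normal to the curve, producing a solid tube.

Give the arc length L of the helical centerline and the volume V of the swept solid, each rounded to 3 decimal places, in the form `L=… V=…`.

2πR = 2π·44 = 276.460154
per-turn = √(276.460154² + 21²) = √(76430.2165 + 441) = √76871.2165 = 277.256590
L = 5 × 277.256590 = 1386.282948
V = π·3.25² × L = 33.183072 × 1386.282948 = 46001.127437

L=1386.283 V=46001.127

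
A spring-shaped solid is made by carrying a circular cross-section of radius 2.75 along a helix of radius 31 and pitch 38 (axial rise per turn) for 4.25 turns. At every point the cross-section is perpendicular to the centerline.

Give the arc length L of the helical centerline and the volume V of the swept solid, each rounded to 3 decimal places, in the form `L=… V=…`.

2πR = 2π·31 = 194.778745
per-turn = √(194.778745² + 38²) = √(37938.7593 + 1444) = √39382.7593 = 198.450899
L = 4.25 × 198.450899 = 843.416321
V = π·2.75² × L = 23.758294 × 843.416321 = 20038.133287

L=843.416 V=20038.133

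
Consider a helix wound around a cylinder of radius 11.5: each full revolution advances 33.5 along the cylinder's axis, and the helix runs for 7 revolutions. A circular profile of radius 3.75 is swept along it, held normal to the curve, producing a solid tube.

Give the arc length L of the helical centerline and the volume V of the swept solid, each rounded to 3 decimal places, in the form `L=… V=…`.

L=557.513 V=24630.151

2πR = 2π·11.5 = 72.256631
per-turn = √(72.256631² + 33.5²) = √(5221.0207 + 1122.25) = √6343.2707 = 79.644653
L = 7 × 79.644653 = 557.512570
V = π·3.75² × L = 44.178647 × 557.512570 = 24630.150855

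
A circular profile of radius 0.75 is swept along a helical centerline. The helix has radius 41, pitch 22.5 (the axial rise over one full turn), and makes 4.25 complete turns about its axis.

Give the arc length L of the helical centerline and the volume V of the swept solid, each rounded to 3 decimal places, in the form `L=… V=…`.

L=1099.013 V=1942.116

2πR = 2π·41 = 257.610598
per-turn = √(257.610598² + 22.5²) = √(66363.2200 + 506.25) = √66869.4700 = 258.591318
L = 4.25 × 258.591318 = 1099.013104
V = π·0.75² × L = 1.767146 × 1099.013104 = 1942.116464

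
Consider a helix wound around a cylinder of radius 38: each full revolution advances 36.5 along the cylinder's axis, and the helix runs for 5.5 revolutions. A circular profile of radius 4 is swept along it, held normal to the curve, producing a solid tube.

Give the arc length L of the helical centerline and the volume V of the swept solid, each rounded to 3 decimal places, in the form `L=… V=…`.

L=1328.442 V=66774.762

2πR = 2π·38 = 238.761042
per-turn = √(238.761042² + 36.5²) = √(57006.8350 + 1332.25) = √58339.0850 = 241.534853
L = 5.5 × 241.534853 = 1328.441689
V = π·4² × L = 50.265482 × 1328.441689 = 66774.762429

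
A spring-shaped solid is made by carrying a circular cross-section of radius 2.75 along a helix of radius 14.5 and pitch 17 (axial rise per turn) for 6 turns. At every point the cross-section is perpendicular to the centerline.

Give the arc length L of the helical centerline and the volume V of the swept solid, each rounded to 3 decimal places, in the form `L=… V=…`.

L=556.072 V=13211.324

2πR = 2π·14.5 = 91.106187
per-turn = √(91.106187² + 17²) = √(8300.3373 + 289) = √8589.3373 = 92.678678
L = 6 × 92.678678 = 556.072066
V = π·2.75² × L = 23.758294 × 556.072066 = 13211.323881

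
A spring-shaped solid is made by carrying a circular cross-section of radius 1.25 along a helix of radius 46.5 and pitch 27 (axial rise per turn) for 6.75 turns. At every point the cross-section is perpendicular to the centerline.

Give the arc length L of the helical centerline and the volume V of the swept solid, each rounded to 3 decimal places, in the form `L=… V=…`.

L=1980.538 V=9721.943

2πR = 2π·46.5 = 292.168117
per-turn = √(292.168117² + 27²) = √(85362.2085 + 729) = √86091.2085 = 293.413034
L = 6.75 × 293.413034 = 1980.537979
V = π·1.25² × L = 4.908739 × 1980.537979 = 9721.943070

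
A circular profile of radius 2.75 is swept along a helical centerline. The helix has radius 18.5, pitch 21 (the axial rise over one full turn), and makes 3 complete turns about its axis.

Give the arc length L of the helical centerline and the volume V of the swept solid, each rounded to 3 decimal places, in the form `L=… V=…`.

L=354.362 V=8419.036

2πR = 2π·18.5 = 116.238928
per-turn = √(116.238928² + 21²) = √(13511.4884 + 441) = √13952.4884 = 118.120652
L = 3 × 118.120652 = 354.361956
V = π·2.75² × L = 23.758294 × 354.361956 = 8419.035689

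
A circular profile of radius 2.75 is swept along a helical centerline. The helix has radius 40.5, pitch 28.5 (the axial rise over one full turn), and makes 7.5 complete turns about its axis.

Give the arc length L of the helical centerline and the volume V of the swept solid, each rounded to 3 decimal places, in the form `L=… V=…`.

L=1920.450 V=45626.617

2πR = 2π·40.5 = 254.469005
per-turn = √(254.469005² + 28.5²) = √(64754.4745 + 812.25) = √65566.7245 = 256.060002
L = 7.5 × 256.060002 = 1920.450013
V = π·2.75² × L = 23.758294 × 1920.450013 = 45626.616867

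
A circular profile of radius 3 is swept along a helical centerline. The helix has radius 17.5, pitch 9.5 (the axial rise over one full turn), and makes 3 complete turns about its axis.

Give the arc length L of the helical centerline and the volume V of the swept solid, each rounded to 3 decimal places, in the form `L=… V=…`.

2πR = 2π·17.5 = 109.955743
per-turn = √(109.955743² + 9.5²) = √(12090.2654 + 90.25) = √12180.5154 = 110.365372
L = 3 × 110.365372 = 331.096117
V = π·3² × L = 28.274334 × 331.096117 = 9361.522152

L=331.096 V=9361.522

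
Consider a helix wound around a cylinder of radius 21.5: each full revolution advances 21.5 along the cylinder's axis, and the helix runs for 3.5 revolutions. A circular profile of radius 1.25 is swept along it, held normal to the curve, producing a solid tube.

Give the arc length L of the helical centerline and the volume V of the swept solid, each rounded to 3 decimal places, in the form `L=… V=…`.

2πR = 2π·21.5 = 135.088484
per-turn = √(135.088484² + 21.5²) = √(18248.8985 + 462.25) = √18711.1485 = 136.788700
L = 3.5 × 136.788700 = 478.760451
V = π·1.25² × L = 4.908739 × 478.760451 = 2350.109869

L=478.760 V=2350.110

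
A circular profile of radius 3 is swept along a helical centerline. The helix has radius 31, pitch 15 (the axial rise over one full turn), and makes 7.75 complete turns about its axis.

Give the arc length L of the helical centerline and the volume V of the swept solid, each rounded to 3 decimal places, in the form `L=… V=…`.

2πR = 2π·31 = 194.778745
per-turn = √(194.778745² + 15²) = √(37938.7593 + 225) = √38163.7593 = 195.355469
L = 7.75 × 195.355469 = 1514.004886
V = π·3² × L = 28.274334 × 1514.004886 = 42807.479639

L=1514.005 V=42807.480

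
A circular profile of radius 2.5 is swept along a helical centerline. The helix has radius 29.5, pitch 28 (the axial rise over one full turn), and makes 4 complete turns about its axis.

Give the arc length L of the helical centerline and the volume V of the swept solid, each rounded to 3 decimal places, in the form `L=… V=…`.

2πR = 2π·29.5 = 185.353967
per-turn = √(185.353967² + 28²) = √(34356.0929 + 784) = √35140.0929 = 187.456910
L = 4 × 187.456910 = 749.827638
V = π·2.5² × L = 19.634954 × 749.827638 = 14722.831244

L=749.828 V=14722.831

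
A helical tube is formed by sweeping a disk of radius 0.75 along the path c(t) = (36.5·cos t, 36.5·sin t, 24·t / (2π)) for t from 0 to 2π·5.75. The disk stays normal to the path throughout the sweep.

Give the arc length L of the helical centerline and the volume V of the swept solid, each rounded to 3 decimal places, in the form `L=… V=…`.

L=1325.885 V=2343.032

2πR = 2π·36.5 = 229.336264
per-turn = √(229.336264² + 24²) = √(52595.1219 + 576) = √53171.1219 = 230.588642
L = 5.75 × 230.588642 = 1325.884692
V = π·0.75² × L = 1.767146 × 1325.884692 = 2343.031654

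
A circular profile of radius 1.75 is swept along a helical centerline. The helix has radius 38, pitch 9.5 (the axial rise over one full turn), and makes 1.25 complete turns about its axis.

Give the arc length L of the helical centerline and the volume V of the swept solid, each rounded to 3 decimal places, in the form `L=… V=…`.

L=298.687 V=2873.710

2πR = 2π·38 = 238.761042
per-turn = √(238.761042² + 9.5²) = √(57006.8350 + 90.25) = √57097.0850 = 238.949963
L = 1.25 × 238.949963 = 298.687454
V = π·1.75² × L = 9.621128 × 298.687454 = 2873.710081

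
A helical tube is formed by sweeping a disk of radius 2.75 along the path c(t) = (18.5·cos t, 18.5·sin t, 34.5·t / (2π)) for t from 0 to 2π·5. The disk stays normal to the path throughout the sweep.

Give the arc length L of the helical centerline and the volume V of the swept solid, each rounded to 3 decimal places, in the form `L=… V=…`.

2πR = 2π·18.5 = 116.238928
per-turn = √(116.238928² + 34.5²) = √(13511.4884 + 1190.25) = √14701.7384 = 121.250725
L = 5 × 121.250725 = 606.253627
V = π·2.75² × L = 23.758294 × 606.253627 = 14403.552185

L=606.254 V=14403.552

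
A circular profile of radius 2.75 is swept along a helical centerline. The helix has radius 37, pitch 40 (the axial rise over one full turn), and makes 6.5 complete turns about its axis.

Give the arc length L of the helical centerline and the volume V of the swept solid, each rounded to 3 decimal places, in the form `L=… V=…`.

2πR = 2π·37 = 232.477856
per-turn = √(232.477856² + 40²) = √(54045.9537 + 1600) = √55645.9537 = 235.893946
L = 6.5 × 235.893946 = 1533.310648
V = π·2.75² × L = 23.758294 × 1533.310648 = 36428.845852

L=1533.311 V=36428.846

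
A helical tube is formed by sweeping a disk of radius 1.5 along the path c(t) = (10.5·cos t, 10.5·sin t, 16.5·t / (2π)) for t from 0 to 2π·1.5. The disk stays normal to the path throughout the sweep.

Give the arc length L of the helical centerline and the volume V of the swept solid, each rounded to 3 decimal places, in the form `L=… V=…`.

L=102.008 V=721.054

2πR = 2π·10.5 = 65.973446
per-turn = √(65.973446² + 16.5²) = √(4352.4955 + 272.25) = √4624.7455 = 68.005482
L = 1.5 × 68.005482 = 102.008223
V = π·1.5² × L = 7.068583 × 102.008223 = 721.053636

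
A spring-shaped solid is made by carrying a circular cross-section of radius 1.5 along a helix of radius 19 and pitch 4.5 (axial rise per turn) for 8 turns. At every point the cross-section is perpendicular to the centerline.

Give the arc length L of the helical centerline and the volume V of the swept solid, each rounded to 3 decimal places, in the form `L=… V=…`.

L=955.722 V=6755.604

2πR = 2π·19 = 119.380521
per-turn = √(119.380521² + 4.5²) = √(14251.7088 + 20.25) = √14271.9588 = 119.465304
L = 8 × 119.465304 = 955.722428
V = π·1.5² × L = 7.068583 × 955.722428 = 6755.603761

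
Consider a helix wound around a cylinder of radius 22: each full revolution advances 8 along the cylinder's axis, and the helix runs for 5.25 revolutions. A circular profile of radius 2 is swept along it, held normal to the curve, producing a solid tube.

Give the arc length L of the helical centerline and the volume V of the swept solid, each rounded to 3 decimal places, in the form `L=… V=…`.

L=726.922 V=9134.774

2πR = 2π·22 = 138.230077
per-turn = √(138.230077² + 8²) = √(19107.5541 + 64) = √19171.5541 = 138.461381
L = 5.25 × 138.461381 = 726.922252
V = π·2² × L = 12.566371 × 726.922252 = 9134.774426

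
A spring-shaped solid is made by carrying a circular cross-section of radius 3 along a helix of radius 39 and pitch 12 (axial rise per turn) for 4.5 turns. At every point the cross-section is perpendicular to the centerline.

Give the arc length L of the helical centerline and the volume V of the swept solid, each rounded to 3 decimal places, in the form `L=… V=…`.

2πR = 2π·39 = 245.044227
per-turn = √(245.044227² + 12²) = √(60046.6732 + 144) = √60190.6732 = 245.337876
L = 4.5 × 245.337876 = 1104.020440
V = π·3² × L = 28.274334 × 1104.020440 = 31215.442532

L=1104.020 V=31215.443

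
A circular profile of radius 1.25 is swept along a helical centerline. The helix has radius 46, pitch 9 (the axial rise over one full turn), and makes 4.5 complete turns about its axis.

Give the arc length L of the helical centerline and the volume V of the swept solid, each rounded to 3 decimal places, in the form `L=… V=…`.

L=1301.250 V=6387.495

2πR = 2π·46 = 289.026524
per-turn = √(289.026524² + 9²) = √(83536.3317 + 81) = √83617.3317 = 289.166616
L = 4.5 × 289.166616 = 1301.249771
V = π·1.25² × L = 4.908739 × 1301.249771 = 6387.494876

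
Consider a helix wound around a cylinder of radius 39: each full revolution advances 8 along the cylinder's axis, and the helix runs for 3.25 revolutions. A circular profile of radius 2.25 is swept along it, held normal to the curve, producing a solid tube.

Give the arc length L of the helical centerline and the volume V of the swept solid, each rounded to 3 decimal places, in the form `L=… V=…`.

2πR = 2π·39 = 245.044227
per-turn = √(245.044227² + 8²) = √(60046.6732 + 64) = √60110.6732 = 245.174781
L = 3.25 × 245.174781 = 796.818038
V = π·2.25² × L = 15.904313 × 796.818038 = 12672.843325

L=796.818 V=12672.843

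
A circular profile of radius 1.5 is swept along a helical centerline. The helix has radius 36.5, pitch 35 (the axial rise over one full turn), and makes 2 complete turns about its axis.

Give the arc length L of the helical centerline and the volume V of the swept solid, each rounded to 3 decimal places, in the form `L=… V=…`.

2πR = 2π·36.5 = 229.336264
per-turn = √(229.336264² + 35²) = √(52595.1219 + 1225) = √53820.1219 = 231.991642
L = 2 × 231.991642 = 463.983284
V = π·1.5² × L = 7.068583 × 463.983284 = 3279.704569

L=463.983 V=3279.705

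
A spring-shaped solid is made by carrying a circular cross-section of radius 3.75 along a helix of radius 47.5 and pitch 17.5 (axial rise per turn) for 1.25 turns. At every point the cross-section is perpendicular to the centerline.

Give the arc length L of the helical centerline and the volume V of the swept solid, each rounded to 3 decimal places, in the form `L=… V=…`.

2πR = 2π·47.5 = 298.451302
per-turn = √(298.451302² + 17.5²) = √(89073.1797 + 306.25) = √89379.4297 = 298.963927
L = 1.25 × 298.963927 = 373.704909
V = π·3.75² × L = 44.178647 × 373.704909 = 16509.777137

L=373.705 V=16509.777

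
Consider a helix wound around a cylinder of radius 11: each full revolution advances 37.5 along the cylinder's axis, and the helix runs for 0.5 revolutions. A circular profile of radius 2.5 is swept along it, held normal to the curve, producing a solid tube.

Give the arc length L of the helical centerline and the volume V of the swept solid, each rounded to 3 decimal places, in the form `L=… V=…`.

L=39.316 V=771.977

2πR = 2π·11 = 69.115038
per-turn = √(69.115038² + 37.5²) = √(4776.8885 + 1406.25) = √6183.1385 = 78.632935
L = 0.5 × 78.632935 = 39.316468
V = π·2.5² × L = 19.634954 × 39.316468 = 771.977038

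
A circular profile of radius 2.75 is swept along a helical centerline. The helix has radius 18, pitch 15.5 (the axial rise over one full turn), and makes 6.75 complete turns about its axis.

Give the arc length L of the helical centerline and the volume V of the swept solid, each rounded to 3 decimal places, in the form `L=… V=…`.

L=770.543 V=18306.790

2πR = 2π·18 = 113.097336
per-turn = √(113.097336² + 15.5²) = √(12791.0073 + 240.25) = √13031.2573 = 114.154533
L = 6.75 × 114.154533 = 770.543095
V = π·2.75² × L = 23.758294 × 770.543095 = 18306.789727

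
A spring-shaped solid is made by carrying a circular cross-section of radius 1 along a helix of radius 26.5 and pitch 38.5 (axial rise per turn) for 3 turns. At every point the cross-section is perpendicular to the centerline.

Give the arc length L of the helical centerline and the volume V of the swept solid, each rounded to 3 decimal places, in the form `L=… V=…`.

L=512.693 V=1610.671

2πR = 2π·26.5 = 166.504411
per-turn = √(166.504411² + 38.5²) = √(27723.7188 + 1482.25) = √29205.9688 = 170.897539
L = 3 × 170.897539 = 512.692616
V = π·1² × L = 3.141593 × 512.692616 = 1610.671357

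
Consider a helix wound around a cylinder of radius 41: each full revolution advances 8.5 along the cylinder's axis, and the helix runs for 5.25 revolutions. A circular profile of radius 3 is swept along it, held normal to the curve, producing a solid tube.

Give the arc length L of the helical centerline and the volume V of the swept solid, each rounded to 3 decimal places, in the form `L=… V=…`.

2πR = 2π·41 = 257.610598
per-turn = √(257.610598² + 8.5²) = √(66363.2200 + 72.25) = √66435.4700 = 257.750790
L = 5.25 × 257.750790 = 1353.191650
V = π·3² × L = 28.274334 × 1353.191650 = 38260.592519

L=1353.192 V=38260.593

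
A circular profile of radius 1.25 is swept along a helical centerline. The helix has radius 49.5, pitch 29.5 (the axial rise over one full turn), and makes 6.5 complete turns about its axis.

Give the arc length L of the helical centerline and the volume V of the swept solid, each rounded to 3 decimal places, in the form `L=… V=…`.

L=2030.688 V=9968.118

2πR = 2π·49.5 = 311.017673
per-turn = √(311.017673² + 29.5²) = √(96731.9927 + 870.25) = √97602.2427 = 312.413576
L = 6.5 × 312.413576 = 2030.688247
V = π·1.25² × L = 4.908739 × 2030.688247 = 9968.117622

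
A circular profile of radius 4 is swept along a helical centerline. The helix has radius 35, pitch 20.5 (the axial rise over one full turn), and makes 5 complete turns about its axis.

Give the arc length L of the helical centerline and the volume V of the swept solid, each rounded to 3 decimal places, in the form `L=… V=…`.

L=1104.325 V=55509.408

2πR = 2π·35 = 219.911486
per-turn = √(219.911486² + 20.5²) = √(48361.0616 + 420.25) = √48781.3116 = 220.864917
L = 5 × 220.864917 = 1104.324585
V = π·4² × L = 50.265482 × 1104.324585 = 55509.408057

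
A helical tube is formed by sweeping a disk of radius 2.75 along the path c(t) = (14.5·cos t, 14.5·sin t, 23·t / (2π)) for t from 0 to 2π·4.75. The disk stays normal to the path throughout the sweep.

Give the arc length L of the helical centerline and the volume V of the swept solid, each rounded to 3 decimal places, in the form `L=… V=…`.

2πR = 2π·14.5 = 91.106187
per-turn = √(91.106187² + 23²) = √(8300.3373 + 529) = √8829.3373 = 93.964553
L = 4.75 × 93.964553 = 446.331629
V = π·2.75² × L = 23.758294 × 446.331629 = 10604.078256

L=446.332 V=10604.078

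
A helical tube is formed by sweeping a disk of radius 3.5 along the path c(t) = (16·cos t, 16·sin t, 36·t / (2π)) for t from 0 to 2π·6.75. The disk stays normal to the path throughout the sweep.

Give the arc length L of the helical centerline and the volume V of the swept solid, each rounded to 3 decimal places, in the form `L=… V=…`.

2πR = 2π·16 = 100.530965
per-turn = √(100.530965² + 36²) = √(10106.4749 + 1296) = √11402.4749 = 106.782372
L = 6.75 × 106.782372 = 720.781009
V = π·3.5² × L = 38.484510 × 720.781009 = 27738.903953

L=720.781 V=27738.904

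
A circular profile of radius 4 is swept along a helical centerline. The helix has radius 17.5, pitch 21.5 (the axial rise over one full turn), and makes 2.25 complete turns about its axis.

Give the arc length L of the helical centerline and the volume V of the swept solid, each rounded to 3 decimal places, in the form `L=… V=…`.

2πR = 2π·17.5 = 109.955743
per-turn = √(109.955743² + 21.5²) = √(12090.2654 + 462.25) = √12552.5154 = 112.038009
L = 2.25 × 112.038009 = 252.085520
V = π·4² × L = 50.265482 × 252.085520 = 12671.200261

L=252.086 V=12671.200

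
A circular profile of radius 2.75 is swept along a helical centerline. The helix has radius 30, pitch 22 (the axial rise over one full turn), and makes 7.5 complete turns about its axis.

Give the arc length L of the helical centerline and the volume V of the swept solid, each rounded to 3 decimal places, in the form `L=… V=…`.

L=1423.313 V=33815.489

2πR = 2π·30 = 188.495559
per-turn = √(188.495559² + 22²) = √(35530.5758 + 484) = √36014.5758 = 189.775066
L = 7.5 × 189.775066 = 1423.312998
V = π·2.75² × L = 23.758294 × 1423.312998 = 33815.489299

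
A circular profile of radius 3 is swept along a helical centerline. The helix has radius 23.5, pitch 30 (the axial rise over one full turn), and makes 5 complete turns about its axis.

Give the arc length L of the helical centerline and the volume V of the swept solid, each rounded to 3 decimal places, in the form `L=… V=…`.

L=753.358 V=21300.707

2πR = 2π·23.5 = 147.654855
per-turn = √(147.654855² + 30²) = √(21801.9561 + 900) = √22701.9561 = 150.671683
L = 5 × 150.671683 = 753.358416
V = π·3² × L = 28.274334 × 753.358416 = 21300.707389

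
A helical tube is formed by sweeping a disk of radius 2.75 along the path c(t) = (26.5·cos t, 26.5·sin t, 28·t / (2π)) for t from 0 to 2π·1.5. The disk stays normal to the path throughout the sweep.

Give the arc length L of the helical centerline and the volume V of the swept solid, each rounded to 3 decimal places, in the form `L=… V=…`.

2πR = 2π·26.5 = 166.504411
per-turn = √(166.504411² + 28²) = √(27723.7188 + 784) = √28507.7188 = 168.842290
L = 1.5 × 168.842290 = 253.263434
V = π·2.75² × L = 23.758294 × 253.263434 = 6017.107247

L=253.263 V=6017.107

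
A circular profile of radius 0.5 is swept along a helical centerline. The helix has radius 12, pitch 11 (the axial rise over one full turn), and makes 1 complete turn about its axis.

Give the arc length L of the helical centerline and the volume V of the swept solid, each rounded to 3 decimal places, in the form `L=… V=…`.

L=76.196 V=59.845

2πR = 2π·12 = 75.398224
per-turn = √(75.398224² + 11²) = √(5684.8921 + 121) = √5805.8921 = 76.196405
L = 1 × 76.196405 = 76.196405
V = π·0.5² × L = 0.785398 × 76.196405 = 59.844517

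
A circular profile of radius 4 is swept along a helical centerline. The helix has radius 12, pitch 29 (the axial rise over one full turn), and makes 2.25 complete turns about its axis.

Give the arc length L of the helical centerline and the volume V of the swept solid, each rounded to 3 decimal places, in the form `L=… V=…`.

L=181.762 V=9136.341

2πR = 2π·12 = 75.398224
per-turn = √(75.398224² + 29²) = √(5684.8921 + 841) = √6525.8921 = 80.782994
L = 2.25 × 80.782994 = 181.761737
V = π·4² × L = 50.265482 × 181.761737 = 9136.341388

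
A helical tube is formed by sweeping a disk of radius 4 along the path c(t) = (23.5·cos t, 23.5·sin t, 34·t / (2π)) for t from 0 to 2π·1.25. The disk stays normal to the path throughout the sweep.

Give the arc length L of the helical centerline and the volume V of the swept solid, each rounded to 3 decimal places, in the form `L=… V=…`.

L=189.399 V=9520.209

2πR = 2π·23.5 = 147.654855
per-turn = √(147.654855² + 34²) = √(21801.9561 + 1156) = √22957.9561 = 151.518831
L = 1.25 × 151.518831 = 189.398539
V = π·4² × L = 50.265482 × 189.398539 = 9520.208922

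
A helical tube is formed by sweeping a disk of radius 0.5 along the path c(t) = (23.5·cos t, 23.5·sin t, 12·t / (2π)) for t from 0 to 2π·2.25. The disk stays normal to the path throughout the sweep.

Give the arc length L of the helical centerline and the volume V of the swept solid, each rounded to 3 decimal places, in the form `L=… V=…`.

L=333.319 V=261.788

2πR = 2π·23.5 = 147.654855
per-turn = √(147.654855² + 12²) = √(21801.9561 + 144) = √21945.9561 = 148.141676
L = 2.25 × 148.141676 = 333.318771
V = π·0.5² × L = 0.785398 × 333.318771 = 261.787950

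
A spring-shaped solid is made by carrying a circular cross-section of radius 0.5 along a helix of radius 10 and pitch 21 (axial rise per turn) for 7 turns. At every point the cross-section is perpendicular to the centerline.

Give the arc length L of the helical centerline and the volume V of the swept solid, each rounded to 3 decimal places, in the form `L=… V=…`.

L=463.738 V=364.219

2πR = 2π·10 = 62.831853
per-turn = √(62.831853² + 21²) = √(3947.8418 + 441) = √4388.8418 = 66.248334
L = 7 × 66.248334 = 463.738338
V = π·0.5² × L = 0.785398 × 463.738338 = 364.219239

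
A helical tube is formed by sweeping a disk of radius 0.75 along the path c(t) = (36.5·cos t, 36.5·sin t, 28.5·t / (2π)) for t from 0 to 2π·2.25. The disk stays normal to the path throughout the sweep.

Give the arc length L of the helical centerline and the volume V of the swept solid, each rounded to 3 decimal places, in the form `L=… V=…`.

2πR = 2π·36.5 = 229.336264
per-turn = √(229.336264² + 28.5²) = √(52595.1219 + 812.25) = √53407.3719 = 231.100350
L = 2.25 × 231.100350 = 519.975788
V = π·0.75² × L = 1.767146 × 519.975788 = 918.873065

L=519.976 V=918.873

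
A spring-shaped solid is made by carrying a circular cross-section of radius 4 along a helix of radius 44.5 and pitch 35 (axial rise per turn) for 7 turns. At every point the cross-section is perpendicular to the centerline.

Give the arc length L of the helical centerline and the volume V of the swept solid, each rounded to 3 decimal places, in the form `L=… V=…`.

L=1972.487 V=99148.007

2πR = 2π·44.5 = 279.601746
per-turn = √(279.601746² + 35²) = √(78177.1365 + 1225) = √79402.1365 = 281.783847
L = 7 × 281.783847 = 1972.486929
V = π·4² × L = 50.265482 × 1972.486929 = 99148.007146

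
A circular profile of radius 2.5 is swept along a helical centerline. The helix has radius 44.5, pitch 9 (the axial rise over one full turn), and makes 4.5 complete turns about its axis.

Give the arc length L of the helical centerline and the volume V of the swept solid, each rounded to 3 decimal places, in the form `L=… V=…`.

2πR = 2π·44.5 = 279.601746
per-turn = √(279.601746² + 9²) = √(78177.1365 + 81) = √78258.1365 = 279.746558
L = 4.5 × 279.746558 = 1258.859509
V = π·2.5² × L = 19.634954 × 1258.859509 = 24717.648658

L=1258.860 V=24717.649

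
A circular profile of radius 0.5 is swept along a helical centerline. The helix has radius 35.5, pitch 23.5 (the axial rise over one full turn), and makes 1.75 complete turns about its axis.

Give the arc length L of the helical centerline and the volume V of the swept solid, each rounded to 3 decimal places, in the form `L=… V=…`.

2πR = 2π·35.5 = 223.053078
per-turn = √(223.053078² + 23.5²) = √(49752.6758 + 552.25) = √50304.9258 = 224.287596
L = 1.75 × 224.287596 = 392.503293
V = π·0.5² × L = 0.785398 × 392.503293 = 308.271366

L=392.503 V=308.271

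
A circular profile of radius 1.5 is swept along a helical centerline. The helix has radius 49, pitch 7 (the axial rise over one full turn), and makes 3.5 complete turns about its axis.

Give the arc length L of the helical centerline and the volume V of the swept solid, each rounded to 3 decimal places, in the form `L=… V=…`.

L=1077.845 V=7618.836

2πR = 2π·49 = 307.876080
per-turn = √(307.876080² + 7²) = √(94787.6807 + 49) = √94836.6807 = 307.955647
L = 3.5 × 307.955647 = 1077.844765
V = π·1.5² × L = 7.068583 × 1077.844765 = 7618.835692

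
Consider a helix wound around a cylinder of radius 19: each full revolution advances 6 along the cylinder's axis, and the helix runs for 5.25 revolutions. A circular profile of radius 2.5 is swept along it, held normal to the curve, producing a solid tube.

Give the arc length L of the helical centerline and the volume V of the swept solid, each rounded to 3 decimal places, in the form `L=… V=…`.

2πR = 2π·19 = 119.380521
per-turn = √(119.380521² + 6²) = √(14251.7088 + 36) = √14287.7088 = 119.531204
L = 5.25 × 119.531204 = 627.538822
V = π·2.5² × L = 19.634954 × 627.538822 = 12321.695948

L=627.539 V=12321.696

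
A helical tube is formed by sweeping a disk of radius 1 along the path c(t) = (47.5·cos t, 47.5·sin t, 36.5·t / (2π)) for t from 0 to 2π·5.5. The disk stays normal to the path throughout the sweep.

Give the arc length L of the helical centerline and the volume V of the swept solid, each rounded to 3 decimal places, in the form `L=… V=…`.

2πR = 2π·47.5 = 298.451302
per-turn = √(298.451302² + 36.5²) = √(89073.1797 + 1332.25) = √90405.4297 = 300.674957
L = 5.5 × 300.674957 = 1653.712263
V = π·1² × L = 3.141593 × 1653.712263 = 5195.290297

L=1653.712 V=5195.290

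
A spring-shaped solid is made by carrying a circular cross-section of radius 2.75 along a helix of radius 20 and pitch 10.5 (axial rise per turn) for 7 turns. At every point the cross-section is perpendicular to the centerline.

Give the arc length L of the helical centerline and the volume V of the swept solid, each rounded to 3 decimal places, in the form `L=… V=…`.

2πR = 2π·20 = 125.663706
per-turn = √(125.663706² + 10.5²) = √(15791.3670 + 110.25) = √15901.6170 = 126.101614
L = 7 × 126.101614 = 882.711298
V = π·2.75² × L = 23.758294 × 882.711298 = 20971.714918

L=882.711 V=20971.715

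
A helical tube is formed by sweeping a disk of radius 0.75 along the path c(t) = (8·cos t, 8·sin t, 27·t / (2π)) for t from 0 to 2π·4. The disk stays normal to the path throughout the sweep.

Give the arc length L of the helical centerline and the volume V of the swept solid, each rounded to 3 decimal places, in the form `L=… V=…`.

L=228.232 V=403.319

2πR = 2π·8 = 50.265482
per-turn = √(50.265482² + 27²) = √(2526.6187 + 729) = √3255.6187 = 57.058029
L = 4 × 57.058029 = 228.232118
V = π·0.75² × L = 1.767146 × 228.232118 = 403.319444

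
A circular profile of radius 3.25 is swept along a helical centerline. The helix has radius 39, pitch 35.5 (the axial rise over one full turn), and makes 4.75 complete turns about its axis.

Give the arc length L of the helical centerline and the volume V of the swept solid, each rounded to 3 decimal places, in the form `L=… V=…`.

L=1176.111 V=39026.982

2πR = 2π·39 = 245.044227
per-turn = √(245.044227² + 35.5²) = √(60046.6732 + 1260.25) = √61306.9232 = 247.602349
L = 4.75 × 247.602349 = 1176.111157
V = π·3.25² × L = 33.183072 × 1176.111157 = 39026.981685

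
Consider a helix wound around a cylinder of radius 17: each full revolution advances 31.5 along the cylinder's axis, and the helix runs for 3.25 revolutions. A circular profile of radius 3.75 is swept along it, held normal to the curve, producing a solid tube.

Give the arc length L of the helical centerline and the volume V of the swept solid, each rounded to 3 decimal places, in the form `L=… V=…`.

2πR = 2π·17 = 106.814150
per-turn = √(106.814150² + 31.5²) = √(11409.2627 + 992.25) = √12401.5127 = 111.362079
L = 3.25 × 111.362079 = 361.926757
V = π·3.75² × L = 44.178647 × 361.926757 = 15989.434346

L=361.927 V=15989.434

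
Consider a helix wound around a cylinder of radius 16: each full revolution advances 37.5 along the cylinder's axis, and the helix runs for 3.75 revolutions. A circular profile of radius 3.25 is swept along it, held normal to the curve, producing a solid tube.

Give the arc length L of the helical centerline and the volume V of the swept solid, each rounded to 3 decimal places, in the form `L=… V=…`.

2πR = 2π·16 = 100.530965
per-turn = √(100.530965² + 37.5²) = √(10106.4749 + 1406.25) = √11512.7249 = 107.297367
L = 3.75 × 107.297367 = 402.365125
V = π·3.25² × L = 33.183072 × 402.365125 = 13351.711083

L=402.365 V=13351.711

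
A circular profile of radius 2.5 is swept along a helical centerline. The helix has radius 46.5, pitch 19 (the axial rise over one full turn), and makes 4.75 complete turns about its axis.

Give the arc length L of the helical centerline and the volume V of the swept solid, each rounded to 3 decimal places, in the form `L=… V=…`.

2πR = 2π·46.5 = 292.168117
per-turn = √(292.168117² + 19²) = √(85362.2085 + 361) = √85723.2085 = 292.785260
L = 4.75 × 292.785260 = 1390.729985
V = π·2.5² × L = 19.634954 × 1390.729985 = 27306.919399

L=1390.730 V=27306.919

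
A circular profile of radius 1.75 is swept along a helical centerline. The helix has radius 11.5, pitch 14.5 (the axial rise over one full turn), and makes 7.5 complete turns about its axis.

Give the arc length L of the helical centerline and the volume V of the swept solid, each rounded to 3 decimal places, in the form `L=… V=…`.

2πR = 2π·11.5 = 72.256631
per-turn = √(72.256631² + 14.5²) = √(5221.0207 + 210.25) = √5431.2707 = 73.697155
L = 7.5 × 73.697155 = 552.728666
V = π·1.75² × L = 9.621128 × 552.728666 = 5317.872971

L=552.729 V=5317.873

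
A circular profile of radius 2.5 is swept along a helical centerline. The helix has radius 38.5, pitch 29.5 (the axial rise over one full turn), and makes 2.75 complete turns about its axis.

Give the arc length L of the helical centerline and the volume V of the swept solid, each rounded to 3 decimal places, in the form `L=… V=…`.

L=670.161 V=13158.572

2πR = 2π·38.5 = 241.902634
per-turn = √(241.902634² + 29.5²) = √(58516.8845 + 870.25) = √59387.1345 = 243.694757
L = 2.75 × 243.694757 = 670.160581
V = π·2.5² × L = 19.634954 × 670.160581 = 13158.572242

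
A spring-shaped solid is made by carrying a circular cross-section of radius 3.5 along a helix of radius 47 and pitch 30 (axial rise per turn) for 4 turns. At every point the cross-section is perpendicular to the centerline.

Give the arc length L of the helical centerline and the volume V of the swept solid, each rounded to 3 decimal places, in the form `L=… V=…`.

L=1187.318 V=45693.370

2πR = 2π·47 = 295.309709
per-turn = √(295.309709² + 30²) = √(87207.8245 + 900) = √88107.8245 = 296.829622
L = 4 × 296.829622 = 1187.318488
V = π·3.5² × L = 38.484510 × 1187.318488 = 45693.370230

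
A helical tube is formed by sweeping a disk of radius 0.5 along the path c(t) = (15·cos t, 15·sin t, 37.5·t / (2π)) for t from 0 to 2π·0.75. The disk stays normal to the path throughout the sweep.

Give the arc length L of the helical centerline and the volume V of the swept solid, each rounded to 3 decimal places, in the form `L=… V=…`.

L=76.076 V=59.750

2πR = 2π·15 = 94.247780
per-turn = √(94.247780² + 37.5²) = √(8882.6440 + 1406.25) = √10288.8940 = 101.434185
L = 0.75 × 101.434185 = 76.075639
V = π·0.5² × L = 0.785398 × 76.075639 = 59.749667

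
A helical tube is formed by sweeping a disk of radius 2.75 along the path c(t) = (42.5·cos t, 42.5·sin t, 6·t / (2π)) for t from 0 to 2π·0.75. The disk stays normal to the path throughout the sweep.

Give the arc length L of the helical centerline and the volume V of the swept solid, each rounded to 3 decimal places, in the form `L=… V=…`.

L=200.327 V=4759.430

2πR = 2π·42.5 = 267.035376
per-turn = √(267.035376² + 6²) = √(71307.8918 + 36) = √71343.8918 = 267.102774
L = 0.75 × 267.102774 = 200.327080
V = π·2.75² × L = 23.758294 × 200.327080 = 4759.429761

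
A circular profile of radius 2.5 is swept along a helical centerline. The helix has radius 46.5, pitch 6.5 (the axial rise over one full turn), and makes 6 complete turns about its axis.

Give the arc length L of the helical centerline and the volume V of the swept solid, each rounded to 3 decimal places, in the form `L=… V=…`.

2πR = 2π·46.5 = 292.168117
per-turn = √(292.168117² + 6.5²) = √(85362.2085 + 42.25) = √85404.4585 = 292.240412
L = 6 × 292.240412 = 1753.442473
V = π·2.5² × L = 19.634954 × 1753.442473 = 34428.762440

L=1753.442 V=34428.762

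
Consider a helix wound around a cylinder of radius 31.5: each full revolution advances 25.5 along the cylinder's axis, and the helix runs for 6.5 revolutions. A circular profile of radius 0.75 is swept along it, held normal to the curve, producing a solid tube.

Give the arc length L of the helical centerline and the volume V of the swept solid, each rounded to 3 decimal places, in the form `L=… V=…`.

2πR = 2π·31.5 = 197.920337
per-turn = √(197.920337² + 25.5²) = √(39172.4599 + 650.25) = √39822.7099 = 199.556282
L = 6.5 × 199.556282 = 1297.115836
V = π·0.75² × L = 1.767146 × 1297.115836 = 2292.192889

L=1297.116 V=2292.193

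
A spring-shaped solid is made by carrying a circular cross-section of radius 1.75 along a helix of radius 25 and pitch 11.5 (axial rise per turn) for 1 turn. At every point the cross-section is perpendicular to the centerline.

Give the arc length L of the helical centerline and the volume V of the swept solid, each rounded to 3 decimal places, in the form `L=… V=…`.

2πR = 2π·25 = 157.079633
per-turn = √(157.079633² + 11.5²) = √(24674.0110 + 132.25) = √24806.2610 = 157.500035
L = 1 × 157.500035 = 157.500035
V = π·1.75² × L = 9.621128 × 157.500035 = 1515.327918

L=157.500 V=1515.328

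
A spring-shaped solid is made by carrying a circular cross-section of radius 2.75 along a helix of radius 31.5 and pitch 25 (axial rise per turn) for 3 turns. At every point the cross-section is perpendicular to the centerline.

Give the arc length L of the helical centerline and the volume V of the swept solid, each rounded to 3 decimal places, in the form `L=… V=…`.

L=598.479 V=14218.841

2πR = 2π·31.5 = 197.920337
per-turn = √(197.920337² + 25²) = √(39172.4599 + 625) = √39797.4599 = 199.493007
L = 3 × 199.493007 = 598.479021
V = π·2.75² × L = 23.758294 × 598.479021 = 14218.840803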